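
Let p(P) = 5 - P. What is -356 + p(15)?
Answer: -366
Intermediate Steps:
-356 + p(15) = -356 + (5 - 1*15) = -356 + (5 - 15) = -356 - 10 = -366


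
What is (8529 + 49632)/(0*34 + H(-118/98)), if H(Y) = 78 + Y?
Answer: 2849889/3763 ≈ 757.34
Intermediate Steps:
(8529 + 49632)/(0*34 + H(-118/98)) = (8529 + 49632)/(0*34 + (78 - 118/98)) = 58161/(0 + (78 - 118*1/98)) = 58161/(0 + (78 - 59/49)) = 58161/(0 + 3763/49) = 58161/(3763/49) = 58161*(49/3763) = 2849889/3763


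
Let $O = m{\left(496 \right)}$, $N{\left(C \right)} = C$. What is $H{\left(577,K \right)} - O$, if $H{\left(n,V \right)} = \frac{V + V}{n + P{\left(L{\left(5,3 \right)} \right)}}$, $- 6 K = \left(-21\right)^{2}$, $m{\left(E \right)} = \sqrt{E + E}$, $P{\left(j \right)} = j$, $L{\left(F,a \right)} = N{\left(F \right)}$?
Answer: $- \frac{49}{194} - 4 \sqrt{62} \approx -31.749$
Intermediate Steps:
$L{\left(F,a \right)} = F$
$m{\left(E \right)} = \sqrt{2} \sqrt{E}$ ($m{\left(E \right)} = \sqrt{2 E} = \sqrt{2} \sqrt{E}$)
$K = - \frac{147}{2}$ ($K = - \frac{\left(-21\right)^{2}}{6} = \left(- \frac{1}{6}\right) 441 = - \frac{147}{2} \approx -73.5$)
$H{\left(n,V \right)} = \frac{2 V}{5 + n}$ ($H{\left(n,V \right)} = \frac{V + V}{n + 5} = \frac{2 V}{5 + n}$)
$O = 4 \sqrt{62}$ ($O = \sqrt{2} \sqrt{496} = \sqrt{2} \cdot 4 \sqrt{31} = 4 \sqrt{62} \approx 31.496$)
$H{\left(577,K \right)} - O = 2 \left(- \frac{147}{2}\right) \frac{1}{5 + 577} - 4 \sqrt{62} = 2 \left(- \frac{147}{2}\right) \frac{1}{582} - 4 \sqrt{62} = - \frac{49}{194} - 4 \sqrt{62}$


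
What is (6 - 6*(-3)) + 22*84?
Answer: 1872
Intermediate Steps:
(6 - 6*(-3)) + 22*84 = (6 + 18) + 1848 = 24 + 1848 = 1872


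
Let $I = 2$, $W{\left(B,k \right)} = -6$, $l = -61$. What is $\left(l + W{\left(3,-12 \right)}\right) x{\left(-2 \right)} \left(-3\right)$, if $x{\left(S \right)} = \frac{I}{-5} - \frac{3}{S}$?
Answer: $\frac{2211}{10} \approx 221.1$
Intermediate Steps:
$x{\left(S \right)} = - \frac{2}{5} - \frac{3}{S}$ ($x{\left(S \right)} = \frac{2}{-5} - \frac{3}{S} = 2 \left(- \frac{1}{5}\right) - \frac{3}{S} = - \frac{2}{5} - \frac{3}{S}$)
$\left(l + W{\left(3,-12 \right)}\right) x{\left(-2 \right)} \left(-3\right) = \left(-61 - 6\right) \left(- \frac{2}{5} - \frac{3}{-2}\right) \left(-3\right) = - 67 \left(- \frac{2}{5} - - \frac{3}{2}\right) \left(-3\right) = - 67 \left(- \frac{2}{5} + \frac{3}{2}\right) \left(-3\right) = - 67 \cdot \frac{11}{10} \left(-3\right) = \left(-67\right) \left(- \frac{33}{10}\right) = \frac{2211}{10}$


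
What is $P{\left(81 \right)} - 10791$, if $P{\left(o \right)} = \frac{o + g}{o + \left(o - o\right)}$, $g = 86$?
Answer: $- \frac{873904}{81} \approx -10789.0$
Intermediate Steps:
$P{\left(o \right)} = \frac{86 + o}{o}$ ($P{\left(o \right)} = \frac{o + 86}{o + \left(o - o\right)} = \frac{86 + o}{o + 0} = \frac{86 + o}{o}$)
$P{\left(81 \right)} - 10791 = \frac{86 + 81}{81} - 10791 = \frac{1}{81} \cdot 167 - 10791 = \frac{167}{81} - 10791 = - \frac{873904}{81}$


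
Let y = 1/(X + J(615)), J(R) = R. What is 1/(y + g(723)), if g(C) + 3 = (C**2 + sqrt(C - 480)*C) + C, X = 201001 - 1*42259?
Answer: 13292805953384958/6954880274778751758433 - 165243009992643*sqrt(3)/6954880274778751758433 ≈ 1.8701e-6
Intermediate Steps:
X = 158742 (X = 201001 - 42259 = 158742)
g(C) = -3 + C + C**2 + C*sqrt(-480 + C) (g(C) = -3 + ((C**2 + sqrt(C - 480)*C) + C) = -3 + ((C**2 + sqrt(-480 + C)*C) + C) = -3 + ((C**2 + C*sqrt(-480 + C)) + C) = -3 + (C + C**2 + C*sqrt(-480 + C)) = -3 + C + C**2 + C*sqrt(-480 + C))
y = 1/159357 (y = 1/(158742 + 615) = 1/159357 ≈ 6.2752e-6)
1/(y + g(723)) = 1/(1/159357 + (-3 + 723 + 723**2 + 723*sqrt(-480 + 723))) = 1/(1/159357 + (-3 + 723 + 522729 + 723*sqrt(243))) = 1/(1/159357 + (-3 + 723 + 522729 + 723*(9*sqrt(3)))) = 1/(1/159357 + (-3 + 723 + 522729 + 6507*sqrt(3))) = 1/(1/159357 + (523449 + 6507*sqrt(3))) = 1/(83415262294/159357 + 6507*sqrt(3))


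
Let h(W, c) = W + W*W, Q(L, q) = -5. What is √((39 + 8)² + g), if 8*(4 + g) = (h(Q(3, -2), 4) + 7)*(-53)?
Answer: 3*√3602/4 ≈ 45.013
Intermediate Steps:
h(W, c) = W + W²
g = -1463/8 (g = -4 + ((-5*(1 - 5) + 7)*(-53))/8 = -4 + ((-5*(-4) + 7)*(-53))/8 = -4 + ((20 + 7)*(-53))/8 = -4 + (27*(-53))/8 = -4 + (⅛)*(-1431) = -4 - 1431/8 = -1463/8 ≈ -182.88)
√((39 + 8)² + g) = √((39 + 8)² - 1463/8) = √(47² - 1463/8) = √(2209 - 1463/8) = √(16209/8) = 3*√3602/4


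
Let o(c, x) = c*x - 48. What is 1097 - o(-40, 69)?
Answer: 3905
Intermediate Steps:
o(c, x) = -48 + c*x
1097 - o(-40, 69) = 1097 - (-48 - 40*69) = 1097 - (-48 - 2760) = 1097 - 1*(-2808) = 1097 + 2808 = 3905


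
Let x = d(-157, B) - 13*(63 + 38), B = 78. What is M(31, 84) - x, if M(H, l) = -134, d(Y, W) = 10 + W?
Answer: 1091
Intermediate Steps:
x = -1225 (x = (10 + 78) - 13*(63 + 38) = 88 - 13*101 = 88 - 1313 = -1225)
M(31, 84) - x = -134 - 1*(-1225) = -134 + 1225 = 1091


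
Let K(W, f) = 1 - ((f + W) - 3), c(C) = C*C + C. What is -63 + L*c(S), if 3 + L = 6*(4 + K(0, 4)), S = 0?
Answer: -63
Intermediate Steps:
c(C) = C + C**2 (c(C) = C**2 + C = C + C**2)
K(W, f) = 4 - W - f (K(W, f) = 1 - ((W + f) - 3) = 1 - (-3 + W + f) = 1 + (3 - W - f) = 4 - W - f)
L = 21 (L = -3 + 6*(4 + (4 - 1*0 - 1*4)) = -3 + 6*(4 + (4 + 0 - 4)) = -3 + 6*(4 + 0) = -3 + 6*4 = -3 + 24 = 21)
-63 + L*c(S) = -63 + 21*(0*(1 + 0)) = -63 + 21*(0*1) = -63 + 21*0 = -63 + 0 = -63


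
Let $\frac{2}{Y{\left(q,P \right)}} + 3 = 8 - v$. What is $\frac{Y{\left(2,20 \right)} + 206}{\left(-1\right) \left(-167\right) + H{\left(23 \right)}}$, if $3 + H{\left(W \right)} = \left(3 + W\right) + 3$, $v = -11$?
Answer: $\frac{1649}{1544} \approx 1.068$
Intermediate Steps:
$H{\left(W \right)} = 3 + W$ ($H{\left(W \right)} = -3 + \left(\left(3 + W\right) + 3\right) = -3 + \left(6 + W\right) = 3 + W$)
$Y{\left(q,P \right)} = \frac{1}{8}$ ($Y{\left(q,P \right)} = \frac{2}{-3 + \left(8 - -11\right)} = \frac{2}{-3 + \left(8 + 11\right)} = \frac{2}{-3 + 19} = \frac{2}{16} = 2 \cdot \frac{1}{16} = \frac{1}{8}$)
$\frac{Y{\left(2,20 \right)} + 206}{\left(-1\right) \left(-167\right) + H{\left(23 \right)}} = \frac{\frac{1}{8} + 206}{\left(-1\right) \left(-167\right) + \left(3 + 23\right)} = \frac{1649}{8 \left(167 + 26\right)} = \frac{1649}{8 \cdot 193} = \frac{1649}{8} \cdot \frac{1}{193} = \frac{1649}{1544}$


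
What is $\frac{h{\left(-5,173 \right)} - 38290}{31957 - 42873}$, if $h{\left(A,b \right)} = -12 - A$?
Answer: $\frac{38297}{10916} \approx 3.5083$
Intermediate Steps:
$\frac{h{\left(-5,173 \right)} - 38290}{31957 - 42873} = \frac{\left(-12 - -5\right) - 38290}{31957 - 42873} = \frac{\left(-12 + 5\right) - 38290}{-10916} = \left(-7 - 38290\right) \left(- \frac{1}{10916}\right) = \left(-38297\right) \left(- \frac{1}{10916}\right) = \frac{38297}{10916}$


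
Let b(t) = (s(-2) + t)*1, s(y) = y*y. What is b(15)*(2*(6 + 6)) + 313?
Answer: 769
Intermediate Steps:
s(y) = y²
b(t) = 4 + t (b(t) = ((-2)² + t)*1 = (4 + t)*1 = 4 + t)
b(15)*(2*(6 + 6)) + 313 = (4 + 15)*(2*(6 + 6)) + 313 = 19*(2*12) + 313 = 19*24 + 313 = 456 + 313 = 769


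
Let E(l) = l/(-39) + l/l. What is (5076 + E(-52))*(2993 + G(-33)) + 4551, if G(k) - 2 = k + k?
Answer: 44636968/3 ≈ 1.4879e+7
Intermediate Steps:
G(k) = 2 + 2*k (G(k) = 2 + (k + k) = 2 + 2*k)
E(l) = 1 - l/39 (E(l) = l*(-1/39) + 1 = -l/39 + 1 = 1 - l/39)
(5076 + E(-52))*(2993 + G(-33)) + 4551 = (5076 + (1 - 1/39*(-52)))*(2993 + (2 + 2*(-33))) + 4551 = (5076 + (1 + 4/3))*(2993 + (2 - 66)) + 4551 = (5076 + 7/3)*(2993 - 64) + 4551 = (15235/3)*2929 + 4551 = 44623315/3 + 4551 = 44636968/3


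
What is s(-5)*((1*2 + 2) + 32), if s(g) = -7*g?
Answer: 1260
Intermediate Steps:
s(-5)*((1*2 + 2) + 32) = (-7*(-5))*((1*2 + 2) + 32) = 35*((2 + 2) + 32) = 35*(4 + 32) = 35*36 = 1260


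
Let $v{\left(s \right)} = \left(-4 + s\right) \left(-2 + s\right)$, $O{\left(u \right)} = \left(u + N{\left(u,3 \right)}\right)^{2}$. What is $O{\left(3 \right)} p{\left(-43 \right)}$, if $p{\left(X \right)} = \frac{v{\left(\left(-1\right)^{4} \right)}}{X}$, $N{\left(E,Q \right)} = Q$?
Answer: $- \frac{108}{43} \approx -2.5116$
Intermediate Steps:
$O{\left(u \right)} = \left(3 + u\right)^{2}$ ($O{\left(u \right)} = \left(u + 3\right)^{2} = \left(3 + u\right)^{2}$)
$p{\left(X \right)} = \frac{3}{X}$ ($p{\left(X \right)} = \frac{8 + \left(\left(-1\right)^{4}\right)^{2} - 6 \left(-1\right)^{4}}{X} = \frac{8 + 1^{2} - 6}{X} = \frac{8 + 1 - 6}{X} = \frac{3}{X}$)
$O{\left(3 \right)} p{\left(-43 \right)} = \left(3 + 3\right)^{2} \frac{3}{-43} = 6^{2} \cdot 3 \left(- \frac{1}{43}\right) = 36 \left(- \frac{3}{43}\right) = - \frac{108}{43}$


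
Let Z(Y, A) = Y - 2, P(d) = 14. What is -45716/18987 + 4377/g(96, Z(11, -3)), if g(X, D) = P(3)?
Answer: 82466075/265818 ≈ 310.23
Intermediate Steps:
Z(Y, A) = -2 + Y
g(X, D) = 14
-45716/18987 + 4377/g(96, Z(11, -3)) = -45716/18987 + 4377/14 = 82466075/265818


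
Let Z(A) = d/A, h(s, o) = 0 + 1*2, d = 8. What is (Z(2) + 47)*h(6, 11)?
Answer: 102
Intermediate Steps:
h(s, o) = 2 (h(s, o) = 0 + 2 = 2)
Z(A) = 8/A
(Z(2) + 47)*h(6, 11) = (8/2 + 47)*2 = (8*(½) + 47)*2 = (4 + 47)*2 = 51*2 = 102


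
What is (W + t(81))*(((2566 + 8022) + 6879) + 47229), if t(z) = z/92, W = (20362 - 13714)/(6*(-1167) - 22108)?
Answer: 14122279578/334765 ≈ 42186.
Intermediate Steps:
W = -3324/14555 (W = 6648/(-7002 - 22108) = 6648/(-29110) = 6648*(-1/29110) = -3324/14555 ≈ -0.22838)
t(z) = z/92 (t(z) = z*(1/92) = z/92)
(W + t(81))*(((2566 + 8022) + 6879) + 47229) = (-3324/14555 + (1/92)*81)*(((2566 + 8022) + 6879) + 47229) = (-3324/14555 + 81/92)*((10588 + 6879) + 47229) = 873147*(17467 + 47229)/1339060 = (873147/1339060)*64696 = 14122279578/334765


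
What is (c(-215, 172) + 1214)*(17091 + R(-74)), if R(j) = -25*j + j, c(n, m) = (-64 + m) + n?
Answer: 20885769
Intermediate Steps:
c(n, m) = -64 + m + n
R(j) = -24*j
(c(-215, 172) + 1214)*(17091 + R(-74)) = ((-64 + 172 - 215) + 1214)*(17091 - 24*(-74)) = (-107 + 1214)*(17091 + 1776) = 1107*18867 = 20885769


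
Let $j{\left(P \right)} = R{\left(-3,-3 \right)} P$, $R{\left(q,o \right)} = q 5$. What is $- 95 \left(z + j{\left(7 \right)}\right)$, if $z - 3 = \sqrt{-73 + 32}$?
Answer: $9690 - 95 i \sqrt{41} \approx 9690.0 - 608.3 i$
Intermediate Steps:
$R{\left(q,o \right)} = 5 q$
$j{\left(P \right)} = - 15 P$ ($j{\left(P \right)} = 5 \left(-3\right) P = - 15 P$)
$z = 3 + i \sqrt{41}$ ($z = 3 + \sqrt{-73 + 32} = 3 + \sqrt{-41} = 3 + i \sqrt{41} \approx 3.0 + 6.4031 i$)
$- 95 \left(z + j{\left(7 \right)}\right) = - 95 \left(\left(3 + i \sqrt{41}\right) - 105\right) = - 95 \left(-102 + i \sqrt{41}\right) = 9690 - 95 i \sqrt{41}$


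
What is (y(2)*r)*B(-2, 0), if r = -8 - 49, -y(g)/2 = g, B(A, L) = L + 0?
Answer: 0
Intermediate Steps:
B(A, L) = L
y(g) = -2*g
r = -57
(y(2)*r)*B(-2, 0) = (-2*2*(-57))*0 = -4*(-57)*0 = 228*0 = 0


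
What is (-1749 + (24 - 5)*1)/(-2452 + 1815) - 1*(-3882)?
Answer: 2474564/637 ≈ 3884.7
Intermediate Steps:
(-1749 + (24 - 5)*1)/(-2452 + 1815) - 1*(-3882) = (-1749 + 19*1)/(-637) + 3882 = (-1749 + 19)*(-1/637) + 3882 = -1730*(-1/637) + 3882 = 1730/637 + 3882 = 2474564/637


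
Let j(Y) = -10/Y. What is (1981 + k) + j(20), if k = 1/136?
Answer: 269349/136 ≈ 1980.5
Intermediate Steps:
k = 1/136 ≈ 0.0073529
(1981 + k) + j(20) = (1981 + 1/136) - 10/20 = 269417/136 - 10*1/20 = 269417/136 - ½ = 269349/136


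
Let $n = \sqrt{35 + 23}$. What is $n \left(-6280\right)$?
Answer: $- 6280 \sqrt{58} \approx -47827.0$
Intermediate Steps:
$n = \sqrt{58} \approx 7.6158$
$n \left(-6280\right) = \sqrt{58} \left(-6280\right) = - 6280 \sqrt{58}$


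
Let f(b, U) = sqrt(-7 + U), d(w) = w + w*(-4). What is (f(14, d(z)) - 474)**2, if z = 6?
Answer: 224651 - 4740*I ≈ 2.2465e+5 - 4740.0*I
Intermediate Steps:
d(w) = -3*w (d(w) = w - 4*w = -3*w)
(f(14, d(z)) - 474)**2 = (sqrt(-7 - 3*6) - 474)**2 = (sqrt(-7 - 18) - 474)**2 = (sqrt(-25) - 474)**2 = (5*I - 474)**2 = (-474 + 5*I)**2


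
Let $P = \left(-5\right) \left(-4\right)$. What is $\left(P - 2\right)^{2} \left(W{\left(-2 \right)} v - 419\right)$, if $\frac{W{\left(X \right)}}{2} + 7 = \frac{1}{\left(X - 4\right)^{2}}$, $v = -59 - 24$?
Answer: $239238$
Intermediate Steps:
$P = 20$
$v = -83$
$W{\left(X \right)} = -14 + \frac{2}{\left(-4 + X\right)^{2}}$ ($W{\left(X \right)} = -14 + \frac{2}{\left(X - 4\right)^{2}} = -14 + \frac{2}{\left(-4 + X\right)^{2}}$)
$\left(P - 2\right)^{2} \left(W{\left(-2 \right)} v - 419\right) = \left(20 - 2\right)^{2} \left(\left(-14 + \frac{2}{\left(-4 - 2\right)^{2}}\right) \left(-83\right) - 419\right) = 18^{2} \left(\left(-14 + \frac{2}{36}\right) \left(-83\right) - 419\right) = 324 \left(\left(-14 + 2 \cdot \frac{1}{36}\right) \left(-83\right) - 419\right) = 324 \left(\left(-14 + \frac{1}{18}\right) \left(-83\right) - 419\right) = 324 \left(\left(- \frac{251}{18}\right) \left(-83\right) - 419\right) = 324 \left(\frac{20833}{18} - 419\right) = 324 \cdot \frac{13291}{18} = 239238$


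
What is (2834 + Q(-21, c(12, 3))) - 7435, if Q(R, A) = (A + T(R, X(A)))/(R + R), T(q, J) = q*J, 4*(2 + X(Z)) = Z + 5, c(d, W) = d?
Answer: -257609/56 ≈ -4600.2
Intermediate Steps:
X(Z) = -¾ + Z/4 (X(Z) = -2 + (Z + 5)/4 = -2 + (5 + Z)/4 = -2 + (5/4 + Z/4) = -¾ + Z/4)
T(q, J) = J*q
Q(R, A) = (A + R*(-¾ + A/4))/(2*R) (Q(R, A) = (A + (-¾ + A/4)*R)/(R + R) = (A + R*(-¾ + A/4))/((2*R)) = (A + R*(-¾ + A/4))*(1/(2*R)) = (A + R*(-¾ + A/4))/(2*R))
(2834 + Q(-21, c(12, 3))) - 7435 = (2834 + (⅛)*(4*12 - 21*(-3 + 12))/(-21)) - 7435 = (2834 + (⅛)*(-1/21)*(48 - 21*9)) - 7435 = (2834 + (⅛)*(-1/21)*(48 - 189)) - 7435 = (2834 + (⅛)*(-1/21)*(-141)) - 7435 = (2834 + 47/56) - 7435 = 158751/56 - 7435 = -257609/56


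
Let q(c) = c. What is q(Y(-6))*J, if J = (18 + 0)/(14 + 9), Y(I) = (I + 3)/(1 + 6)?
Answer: -54/161 ≈ -0.33540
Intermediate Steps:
Y(I) = 3/7 + I/7 (Y(I) = (3 + I)/7 = (3 + I)*(1/7) = 3/7 + I/7)
J = 18/23 ≈ 0.78261
q(Y(-6))*J = (3/7 + (1/7)*(-6))*(18/23) = (3/7 - 6/7)*(18/23) = -3/7*18/23 = -54/161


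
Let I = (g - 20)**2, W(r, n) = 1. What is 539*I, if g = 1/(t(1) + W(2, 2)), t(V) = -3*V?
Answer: 906059/4 ≈ 2.2651e+5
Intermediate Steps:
g = -1/2 (g = 1/(-3*1 + 1) = 1/(-3 + 1) = 1/(-2) = -1/2 ≈ -0.50000)
I = 1681/4 (I = (-1/2 - 20)**2 = (-41/2)**2 = 1681/4 ≈ 420.25)
539*I = 539*(1681/4) = 906059/4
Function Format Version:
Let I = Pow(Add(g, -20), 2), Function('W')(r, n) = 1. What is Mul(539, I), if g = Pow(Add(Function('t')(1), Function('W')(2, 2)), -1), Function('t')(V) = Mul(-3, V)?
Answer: Rational(906059, 4) ≈ 2.2651e+5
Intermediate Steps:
g = Rational(-1, 2) (g = Pow(Add(Mul(-3, 1), 1), -1) = Pow(Add(-3, 1), -1) = Pow(-2, -1) = Rational(-1, 2) ≈ -0.50000)
I = Rational(1681, 4) (I = Pow(Add(Rational(-1, 2), -20), 2) = Pow(Rational(-41, 2), 2) = Rational(1681, 4) ≈ 420.25)
Mul(539, I) = Mul(539, Rational(1681, 4)) = Rational(906059, 4)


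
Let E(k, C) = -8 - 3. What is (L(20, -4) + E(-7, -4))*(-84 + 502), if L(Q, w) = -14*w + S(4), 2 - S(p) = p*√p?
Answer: 16302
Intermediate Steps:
E(k, C) = -11
S(p) = 2 - p^(3/2) (S(p) = 2 - p*√p = 2 - p^(3/2))
L(Q, w) = -6 - 14*w (L(Q, w) = -14*w + (2 - 4^(3/2)) = -14*w + (2 - 1*8) = -14*w + (2 - 8) = -14*w - 6 = -6 - 14*w)
(L(20, -4) + E(-7, -4))*(-84 + 502) = ((-6 - 14*(-4)) - 11)*(-84 + 502) = ((-6 + 56) - 11)*418 = (50 - 11)*418 = 39*418 = 16302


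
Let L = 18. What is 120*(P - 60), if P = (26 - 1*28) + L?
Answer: -5280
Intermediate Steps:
P = 16 (P = (26 - 1*28) + 18 = (26 - 28) + 18 = -2 + 18 = 16)
120*(P - 60) = 120*(16 - 60) = 120*(-44) = -5280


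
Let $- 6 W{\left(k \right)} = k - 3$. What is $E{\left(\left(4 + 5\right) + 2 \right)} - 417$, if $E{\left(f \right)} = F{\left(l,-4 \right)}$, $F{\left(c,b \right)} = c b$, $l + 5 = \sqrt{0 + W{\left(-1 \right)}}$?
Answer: $-397 - \frac{4 \sqrt{6}}{3} \approx -400.27$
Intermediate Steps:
$W{\left(k \right)} = \frac{1}{2} - \frac{k}{6}$ ($W{\left(k \right)} = - \frac{k - 3}{6} = - \frac{-3 + k}{6} = \frac{1}{2} - \frac{k}{6}$)
$l = -5 + \frac{\sqrt{6}}{3}$ ($l = -5 + \sqrt{0 + \left(\frac{1}{2} - - \frac{1}{6}\right)} = -5 + \sqrt{0 + \left(\frac{1}{2} + \frac{1}{6}\right)} = -5 + \sqrt{0 + \frac{2}{3}} = -5 + \sqrt{\frac{2}{3}} = -5 + \frac{\sqrt{6}}{3} \approx -4.1835$)
$F{\left(c,b \right)} = b c$
$E{\left(f \right)} = 20 - \frac{4 \sqrt{6}}{3}$ ($E{\left(f \right)} = - 4 \left(-5 + \frac{\sqrt{6}}{3}\right) = 20 - \frac{4 \sqrt{6}}{3}$)
$E{\left(\left(4 + 5\right) + 2 \right)} - 417 = \left(20 - \frac{4 \sqrt{6}}{3}\right) - 417 = -397 - \frac{4 \sqrt{6}}{3}$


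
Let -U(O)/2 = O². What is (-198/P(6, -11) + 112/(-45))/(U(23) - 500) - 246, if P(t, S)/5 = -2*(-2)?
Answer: -6898601/28044 ≈ -245.99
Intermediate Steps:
P(t, S) = 20 (P(t, S) = 5*(-2*(-2)) = 5*4 = 20)
U(O) = -2*O²
(-198/P(6, -11) + 112/(-45))/(U(23) - 500) - 246 = (-198/20 + 112/(-45))/(-2*23² - 500) - 246 = (-198*1/20 + 112*(-1/45))/(-2*529 - 500) - 246 = (-99/10 - 112/45)/(-1058 - 500) - 246 = -223/18/(-1558) - 246 = -223/18*(-1/1558) - 246 = 223/28044 - 246 = -6898601/28044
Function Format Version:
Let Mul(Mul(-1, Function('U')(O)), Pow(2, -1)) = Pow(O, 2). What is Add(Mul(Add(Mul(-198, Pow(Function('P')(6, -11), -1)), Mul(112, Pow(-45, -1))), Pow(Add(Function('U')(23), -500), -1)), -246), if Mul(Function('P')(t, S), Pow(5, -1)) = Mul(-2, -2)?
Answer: Rational(-6898601, 28044) ≈ -245.99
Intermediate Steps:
Function('P')(t, S) = 20 (Function('P')(t, S) = Mul(5, Mul(-2, -2)) = Mul(5, 4) = 20)
Function('U')(O) = Mul(-2, Pow(O, 2))
Add(Mul(Add(Mul(-198, Pow(Function('P')(6, -11), -1)), Mul(112, Pow(-45, -1))), Pow(Add(Function('U')(23), -500), -1)), -246) = Add(Mul(Add(Mul(-198, Pow(20, -1)), Mul(112, Pow(-45, -1))), Pow(Add(Mul(-2, Pow(23, 2)), -500), -1)), -246) = Add(Mul(Add(Mul(-198, Rational(1, 20)), Mul(112, Rational(-1, 45))), Pow(Add(Mul(-2, 529), -500), -1)), -246) = Add(Mul(Add(Rational(-99, 10), Rational(-112, 45)), Pow(Add(-1058, -500), -1)), -246) = Add(Mul(Rational(-223, 18), Pow(-1558, -1)), -246) = Add(Mul(Rational(-223, 18), Rational(-1, 1558)), -246) = Add(Rational(223, 28044), -246) = Rational(-6898601, 28044)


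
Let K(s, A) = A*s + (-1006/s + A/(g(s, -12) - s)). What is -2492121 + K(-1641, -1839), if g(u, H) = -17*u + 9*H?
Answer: 2820827899769/5366070 ≈ 5.2568e+5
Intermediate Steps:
K(s, A) = -1006/s + A*s + A/(-108 - 18*s) (K(s, A) = A*s + (-1006/s + A/((-17*s + 9*(-12)) - s)) = A*s + (-1006/s + A/((-17*s - 108) - s)) = A*s + (-1006/s + A/((-108 - 17*s) - s)) = A*s + (-1006/s + A/(-108 - 18*s)) = -1006/s + A*s + A/(-108 - 18*s))
-2492121 + K(-1641, -1839) = -2492121 + (-6036 - 1006*(-1641) - 1839*(-1641)**3 + 6*(-1839)*(-1641)**2 - 1/18*(-1839)*(-1641))/((-1641)*(6 - 1641)) = -2492121 - 1/1641*(-6036 + 1650846 - 1839*(-4419017721) + 6*(-1839)*2692881 - 335311/2)/(-1635) = -2492121 - 1/1641*(-1/1635)*(-6036 + 1650846 + 8126573588919 - 29713248954 - 335311/2) = -2492121 - 1/1641*(-1/1635)*16193723634239/2 = -2492121 + 16193723634239/5366070 = 2820827899769/5366070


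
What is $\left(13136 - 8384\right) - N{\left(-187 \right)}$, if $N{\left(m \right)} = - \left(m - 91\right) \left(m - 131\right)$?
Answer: $93156$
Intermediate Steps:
$N{\left(m \right)} = - \left(-131 + m\right) \left(-91 + m\right)$ ($N{\left(m \right)} = - \left(-91 + m\right) \left(-131 + m\right) = - \left(-131 + m\right) \left(-91 + m\right)$)
$\left(13136 - 8384\right) - N{\left(-187 \right)} = \left(13136 - 8384\right) - \left(-11921 - \left(-187\right)^{2} + 222 \left(-187\right)\right) = \left(13136 - 8384\right) - \left(-11921 - 34969 - 41514\right) = 4752 - \left(-11921 - 34969 - 41514\right) = 4752 - -88404 = 4752 + 88404 = 93156$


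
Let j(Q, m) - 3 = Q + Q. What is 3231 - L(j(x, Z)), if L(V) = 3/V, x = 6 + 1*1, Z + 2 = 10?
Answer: 54924/17 ≈ 3230.8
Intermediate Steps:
Z = 8 (Z = -2 + 10 = 8)
x = 7 (x = 6 + 1 = 7)
j(Q, m) = 3 + 2*Q (j(Q, m) = 3 + (Q + Q) = 3 + 2*Q)
3231 - L(j(x, Z)) = 3231 - 3/(3 + 2*7) = 3231 - 3/(3 + 14) = 3231 - 3/17 = 54924/17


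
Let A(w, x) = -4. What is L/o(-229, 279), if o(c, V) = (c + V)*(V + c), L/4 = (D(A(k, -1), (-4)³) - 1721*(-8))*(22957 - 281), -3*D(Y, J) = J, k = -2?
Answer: 938060768/1875 ≈ 5.0030e+5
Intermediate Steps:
D(Y, J) = -J/3
L = 3752243072/3 (L = 4*((-⅓*(-4)³ - 1721*(-8))*(22957 - 281)) = 4*((-⅓*(-64) + 13768)*22676) = 4*((64/3 + 13768)*22676) = 4*((41368/3)*22676) = 4*(938060768/3) = 3752243072/3 ≈ 1.2507e+9)
o(c, V) = (V + c)² (o(c, V) = (V + c)*(V + c) = (V + c)²)
L/o(-229, 279) = 3752243072/(3*((279 - 229)²)) = 3752243072/(3*(50²)) = (3752243072/3)/2500 = (3752243072/3)*(1/2500) = 938060768/1875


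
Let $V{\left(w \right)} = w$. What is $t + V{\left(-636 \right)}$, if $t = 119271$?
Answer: $118635$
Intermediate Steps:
$t + V{\left(-636 \right)} = 119271 - 636 = 118635$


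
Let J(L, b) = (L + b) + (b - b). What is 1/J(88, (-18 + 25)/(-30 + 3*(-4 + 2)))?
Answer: 36/3161 ≈ 0.011389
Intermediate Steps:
J(L, b) = L + b (J(L, b) = (L + b) + 0 = L + b)
1/J(88, (-18 + 25)/(-30 + 3*(-4 + 2))) = 1/(88 + (-18 + 25)/(-30 + 3*(-4 + 2))) = 1/(88 + 7/(-30 + 3*(-2))) = 1/(88 + 7/(-30 - 6)) = 1/(88 + 7/(-36)) = 1/(88 + 7*(-1/36)) = 1/(88 - 7/36) = 1/(3161/36) = 36/3161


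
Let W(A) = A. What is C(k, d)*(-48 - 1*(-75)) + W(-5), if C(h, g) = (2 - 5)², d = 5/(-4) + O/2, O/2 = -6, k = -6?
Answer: 238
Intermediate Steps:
O = -12 (O = 2*(-6) = -12)
d = -29/4 (d = 5/(-4) - 12/2 = 5*(-¼) - 12*½ = -5/4 - 6 = -29/4 ≈ -7.2500)
C(h, g) = 9 (C(h, g) = (-3)² = 9)
C(k, d)*(-48 - 1*(-75)) + W(-5) = 9*(-48 - 1*(-75)) - 5 = 9*(-48 + 75) - 5 = 9*27 - 5 = 243 - 5 = 238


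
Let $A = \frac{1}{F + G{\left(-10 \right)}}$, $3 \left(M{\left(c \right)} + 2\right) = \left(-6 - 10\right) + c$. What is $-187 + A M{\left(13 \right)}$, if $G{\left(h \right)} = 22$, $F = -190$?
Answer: $- \frac{10471}{56} \approx -186.98$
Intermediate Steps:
$M{\left(c \right)} = - \frac{22}{3} + \frac{c}{3}$ ($M{\left(c \right)} = -2 + \frac{\left(-6 - 10\right) + c}{3} = -2 + \frac{-16 + c}{3} = -2 + \left(- \frac{16}{3} + \frac{c}{3}\right) = - \frac{22}{3} + \frac{c}{3}$)
$A = - \frac{1}{168}$ ($A = \frac{1}{-190 + 22} = \frac{1}{-168} = - \frac{1}{168} \approx -0.0059524$)
$-187 + A M{\left(13 \right)} = -187 - \frac{- \frac{22}{3} + \frac{1}{3} \cdot 13}{168} = -187 - \frac{- \frac{22}{3} + \frac{13}{3}}{168} = -187 - - \frac{1}{56} = -187 + \frac{1}{56} = - \frac{10471}{56}$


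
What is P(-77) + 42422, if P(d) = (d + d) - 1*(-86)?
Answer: 42354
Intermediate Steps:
P(d) = 86 + 2*d (P(d) = 2*d + 86 = 86 + 2*d)
P(-77) + 42422 = (86 + 2*(-77)) + 42422 = (86 - 154) + 42422 = -68 + 42422 = 42354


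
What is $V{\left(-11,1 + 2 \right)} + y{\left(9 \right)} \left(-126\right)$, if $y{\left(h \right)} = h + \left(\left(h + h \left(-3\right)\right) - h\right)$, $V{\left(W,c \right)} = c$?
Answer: $2271$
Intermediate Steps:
$y{\left(h \right)} = - 2 h$ ($y{\left(h \right)} = h + \left(\left(h - 3 h\right) - h\right) = h - 3 h = - 2 h$)
$V{\left(-11,1 + 2 \right)} + y{\left(9 \right)} \left(-126\right) = \left(1 + 2\right) + \left(-2\right) 9 \left(-126\right) = 3 - -2268 = 3 + 2268 = 2271$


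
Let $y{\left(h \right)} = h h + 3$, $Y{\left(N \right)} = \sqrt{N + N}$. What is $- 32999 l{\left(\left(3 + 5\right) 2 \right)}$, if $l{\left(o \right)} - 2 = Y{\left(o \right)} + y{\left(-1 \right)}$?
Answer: $-197994 - 131996 \sqrt{2} \approx -3.8466 \cdot 10^{5}$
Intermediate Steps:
$Y{\left(N \right)} = \sqrt{2} \sqrt{N}$ ($Y{\left(N \right)} = \sqrt{2 N} = \sqrt{2} \sqrt{N}$)
$y{\left(h \right)} = 3 + h^{2}$ ($y{\left(h \right)} = h^{2} + 3 = 3 + h^{2}$)
$l{\left(o \right)} = 6 + \sqrt{2} \sqrt{o}$ ($l{\left(o \right)} = 2 + \left(\sqrt{2} \sqrt{o} + \left(3 + \left(-1\right)^{2}\right)\right) = 2 + \left(\sqrt{2} \sqrt{o} + \left(3 + 1\right)\right) = 2 + \left(\sqrt{2} \sqrt{o} + 4\right) = 2 + \left(4 + \sqrt{2} \sqrt{o}\right) = 6 + \sqrt{2} \sqrt{o}$)
$- 32999 l{\left(\left(3 + 5\right) 2 \right)} = - 32999 \left(6 + \sqrt{2} \sqrt{\left(3 + 5\right) 2}\right) = - 32999 \left(6 + \sqrt{2} \sqrt{8 \cdot 2}\right) = - 32999 \left(6 + \sqrt{2} \sqrt{16}\right) = - 32999 \left(6 + \sqrt{2} \cdot 4\right) = - 32999 \left(6 + 4 \sqrt{2}\right) = -197994 - 131996 \sqrt{2}$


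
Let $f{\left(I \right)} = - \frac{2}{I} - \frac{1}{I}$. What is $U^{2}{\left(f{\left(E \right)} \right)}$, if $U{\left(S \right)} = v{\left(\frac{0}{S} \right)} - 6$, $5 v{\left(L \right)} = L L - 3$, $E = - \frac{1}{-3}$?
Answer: $\frac{1089}{25} \approx 43.56$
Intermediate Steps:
$E = \frac{1}{3}$ ($E = \left(-1\right) \left(- \frac{1}{3}\right) = \frac{1}{3} \approx 0.33333$)
$f{\left(I \right)} = - \frac{3}{I}$
$v{\left(L \right)} = - \frac{3}{5} + \frac{L^{2}}{5}$ ($v{\left(L \right)} = \frac{L L - 3}{5} = \frac{L^{2} - 3}{5} = \frac{-3 + L^{2}}{5} = - \frac{3}{5} + \frac{L^{2}}{5}$)
$U{\left(S \right)} = - \frac{33}{5}$ ($U{\left(S \right)} = \left(- \frac{3}{5} + \frac{\left(\frac{0}{S}\right)^{2}}{5}\right) - 6 = \left(- \frac{3}{5} + \frac{0^{2}}{5}\right) - 6 = \left(- \frac{3}{5} + \frac{1}{5} \cdot 0\right) - 6 = \left(- \frac{3}{5} + 0\right) - 6 = - \frac{3}{5} - 6 = - \frac{33}{5}$)
$U^{2}{\left(f{\left(E \right)} \right)} = \left(- \frac{33}{5}\right)^{2} = \frac{1089}{25}$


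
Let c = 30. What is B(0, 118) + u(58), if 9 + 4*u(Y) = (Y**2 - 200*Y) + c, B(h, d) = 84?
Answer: -7879/4 ≈ -1969.8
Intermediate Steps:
u(Y) = 21/4 - 50*Y + Y**2/4 (u(Y) = -9/4 + ((Y**2 - 200*Y) + 30)/4 = -9/4 + (30 + Y**2 - 200*Y)/4 = -9/4 + (15/2 - 50*Y + Y**2/4) = 21/4 - 50*Y + Y**2/4)
B(0, 118) + u(58) = 84 + (21/4 - 50*58 + (1/4)*58**2) = 84 + (21/4 - 2900 + (1/4)*3364) = 84 + (21/4 - 2900 + 841) = 84 - 8215/4 = -7879/4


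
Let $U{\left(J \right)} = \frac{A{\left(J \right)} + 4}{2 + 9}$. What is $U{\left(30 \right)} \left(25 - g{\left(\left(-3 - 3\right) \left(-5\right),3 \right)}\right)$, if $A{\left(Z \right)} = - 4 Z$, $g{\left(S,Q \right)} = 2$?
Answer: $- \frac{2668}{11} \approx -242.55$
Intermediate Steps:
$U{\left(J \right)} = \frac{4}{11} - \frac{4 J}{11}$ ($U{\left(J \right)} = \frac{- 4 J + 4}{2 + 9} = \frac{4 - 4 J}{11} = \left(4 - 4 J\right) \frac{1}{11} = \frac{4}{11} - \frac{4 J}{11}$)
$U{\left(30 \right)} \left(25 - g{\left(\left(-3 - 3\right) \left(-5\right),3 \right)}\right) = \left(\frac{4}{11} - \frac{120}{11}\right) \left(25 - 2\right) = \left(- \frac{116}{11}\right) 23 = - \frac{2668}{11}$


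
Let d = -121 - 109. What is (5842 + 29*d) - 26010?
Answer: -26838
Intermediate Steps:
d = -230
(5842 + 29*d) - 26010 = (5842 + 29*(-230)) - 26010 = (5842 - 6670) - 26010 = -828 - 26010 = -26838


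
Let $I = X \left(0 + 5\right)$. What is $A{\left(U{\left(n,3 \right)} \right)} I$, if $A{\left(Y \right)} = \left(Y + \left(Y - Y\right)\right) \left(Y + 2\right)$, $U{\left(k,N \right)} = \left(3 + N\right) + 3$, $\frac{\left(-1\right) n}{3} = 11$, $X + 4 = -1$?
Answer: $-2475$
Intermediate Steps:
$X = -5$ ($X = -4 - 1 = -5$)
$n = -33$ ($n = \left(-3\right) 11 = -33$)
$U{\left(k,N \right)} = 6 + N$
$A{\left(Y \right)} = Y \left(2 + Y\right)$ ($A{\left(Y \right)} = \left(Y + 0\right) \left(2 + Y\right) = Y \left(2 + Y\right)$)
$I = -25$ ($I = - 5 \left(0 + 5\right) = \left(-5\right) 5 = -25$)
$A{\left(U{\left(n,3 \right)} \right)} I = \left(6 + 3\right) \left(2 + \left(6 + 3\right)\right) \left(-25\right) = 9 \left(2 + 9\right) \left(-25\right) = 9 \cdot 11 \left(-25\right) = 99 \left(-25\right) = -2475$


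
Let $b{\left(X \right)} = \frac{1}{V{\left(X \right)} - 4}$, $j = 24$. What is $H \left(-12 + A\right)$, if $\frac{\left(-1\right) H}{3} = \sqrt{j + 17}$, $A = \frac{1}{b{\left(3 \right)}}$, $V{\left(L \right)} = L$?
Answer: $39 \sqrt{41} \approx 249.72$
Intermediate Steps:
$b{\left(X \right)} = \frac{1}{-4 + X}$ ($b{\left(X \right)} = \frac{1}{X - 4} = \frac{1}{-4 + X}$)
$A = -1$ ($A = \frac{1}{\frac{1}{-4 + 3}} = \frac{1}{\frac{1}{-1}} = \frac{1}{-1} = -1$)
$H = - 3 \sqrt{41}$ ($H = - 3 \sqrt{24 + 17} = - 3 \sqrt{41} \approx -19.209$)
$H \left(-12 + A\right) = - 3 \sqrt{41} \left(-12 - 1\right) = - 3 \sqrt{41} \left(-13\right) = 39 \sqrt{41}$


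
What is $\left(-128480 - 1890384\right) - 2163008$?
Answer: $-4181872$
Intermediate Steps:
$\left(-128480 - 1890384\right) - 2163008 = -2018864 - 2163008 = -4181872$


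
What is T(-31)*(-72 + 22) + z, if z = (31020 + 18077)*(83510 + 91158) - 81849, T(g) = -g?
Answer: 8575591397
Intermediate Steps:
z = 8575592947 (z = 49097*174668 - 81849 = 8575674796 - 81849 = 8575592947)
T(-31)*(-72 + 22) + z = (-1*(-31))*(-72 + 22) + 8575592947 = 31*(-50) + 8575592947 = -1550 + 8575592947 = 8575591397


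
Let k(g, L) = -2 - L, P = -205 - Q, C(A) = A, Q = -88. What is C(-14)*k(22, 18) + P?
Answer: 163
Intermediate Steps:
P = -117 (P = -205 - 1*(-88) = -205 + 88 = -117)
C(-14)*k(22, 18) + P = -14*(-2 - 1*18) - 117 = -14*(-2 - 18) - 117 = -14*(-20) - 117 = 280 - 117 = 163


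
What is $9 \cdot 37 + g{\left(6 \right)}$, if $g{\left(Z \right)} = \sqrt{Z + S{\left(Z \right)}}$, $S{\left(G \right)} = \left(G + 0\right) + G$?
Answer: $333 + 3 \sqrt{2} \approx 337.24$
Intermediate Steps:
$S{\left(G \right)} = 2 G$ ($S{\left(G \right)} = G + G = 2 G$)
$g{\left(Z \right)} = \sqrt{3} \sqrt{Z}$ ($g{\left(Z \right)} = \sqrt{Z + 2 Z} = \sqrt{3 Z} = \sqrt{3} \sqrt{Z}$)
$9 \cdot 37 + g{\left(6 \right)} = 9 \cdot 37 + \sqrt{3} \sqrt{6} = 333 + 3 \sqrt{2}$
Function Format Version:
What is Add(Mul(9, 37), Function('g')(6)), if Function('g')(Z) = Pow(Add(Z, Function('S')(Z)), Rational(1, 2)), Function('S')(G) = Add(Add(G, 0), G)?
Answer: Add(333, Mul(3, Pow(2, Rational(1, 2)))) ≈ 337.24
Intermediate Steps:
Function('S')(G) = Mul(2, G) (Function('S')(G) = Add(G, G) = Mul(2, G))
Function('g')(Z) = Mul(Pow(3, Rational(1, 2)), Pow(Z, Rational(1, 2))) (Function('g')(Z) = Pow(Add(Z, Mul(2, Z)), Rational(1, 2)) = Pow(Mul(3, Z), Rational(1, 2)) = Mul(Pow(3, Rational(1, 2)), Pow(Z, Rational(1, 2))))
Add(Mul(9, 37), Function('g')(6)) = Add(Mul(9, 37), Mul(Pow(3, Rational(1, 2)), Pow(6, Rational(1, 2)))) = Add(333, Mul(3, Pow(2, Rational(1, 2))))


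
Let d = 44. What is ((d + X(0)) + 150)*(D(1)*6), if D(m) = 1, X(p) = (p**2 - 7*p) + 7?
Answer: 1206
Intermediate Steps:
X(p) = 7 + p**2 - 7*p
((d + X(0)) + 150)*(D(1)*6) = ((44 + (7 + 0**2 - 7*0)) + 150)*(1*6) = ((44 + (7 + 0 + 0)) + 150)*6 = ((44 + 7) + 150)*6 = (51 + 150)*6 = 201*6 = 1206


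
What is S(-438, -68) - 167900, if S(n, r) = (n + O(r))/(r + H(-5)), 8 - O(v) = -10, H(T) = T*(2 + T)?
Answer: -8898280/53 ≈ -1.6789e+5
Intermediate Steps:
O(v) = 18 (O(v) = 8 - 1*(-10) = 8 + 10 = 18)
S(n, r) = (18 + n)/(15 + r) (S(n, r) = (n + 18)/(r - 5*(2 - 5)) = (18 + n)/(r - 5*(-3)) = (18 + n)/(r + 15) = (18 + n)/(15 + r))
S(-438, -68) - 167900 = (18 - 438)/(15 - 68) - 167900 = -420/(-53) - 167900 = -1/53*(-420) - 167900 = 420/53 - 167900 = -8898280/53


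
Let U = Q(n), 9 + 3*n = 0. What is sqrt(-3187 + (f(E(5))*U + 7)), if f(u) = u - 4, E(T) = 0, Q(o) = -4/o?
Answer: 2*I*sqrt(7167)/3 ≈ 56.439*I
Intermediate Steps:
n = -3 (n = -3 + (1/3)*0 = -3 + 0 = -3)
U = 4/3 (U = -4/(-3) = -4*(-1/3) = 4/3 ≈ 1.3333)
f(u) = -4 + u
sqrt(-3187 + (f(E(5))*U + 7)) = sqrt(-3187 + ((-4 + 0)*(4/3) + 7)) = sqrt(-3187 + (-4*4/3 + 7)) = sqrt(-3187 + (-16/3 + 7)) = sqrt(-3187 + 5/3) = sqrt(-9556/3) = 2*I*sqrt(7167)/3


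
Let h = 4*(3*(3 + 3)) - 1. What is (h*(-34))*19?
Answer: -45866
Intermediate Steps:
h = 71 (h = 4*(3*6) - 1 = 4*18 - 1 = 72 - 1 = 71)
(h*(-34))*19 = (71*(-34))*19 = -2414*19 = -45866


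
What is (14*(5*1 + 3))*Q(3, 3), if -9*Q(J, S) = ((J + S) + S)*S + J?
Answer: -1120/3 ≈ -373.33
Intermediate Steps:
Q(J, S) = -J/9 - S*(J + 2*S)/9 (Q(J, S) = -(((J + S) + S)*S + J)/9 = -((J + 2*S)*S + J)/9 = -(S*(J + 2*S) + J)/9 = -(J + S*(J + 2*S))/9 = -J/9 - S*(J + 2*S)/9)
(14*(5*1 + 3))*Q(3, 3) = (14*(5*1 + 3))*(-2/9*3² - ⅑*3 - ⅑*3*3) = (14*(5 + 3))*(-2/9*9 - ⅓ - 1) = (14*8)*(-2 - ⅓ - 1) = 112*(-10/3) = -1120/3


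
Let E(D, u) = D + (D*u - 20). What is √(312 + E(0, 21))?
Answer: 2*√73 ≈ 17.088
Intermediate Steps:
E(D, u) = -20 + D + D*u (E(D, u) = D + (-20 + D*u) = -20 + D + D*u)
√(312 + E(0, 21)) = √(312 + (-20 + 0 + 0*21)) = √(312 + (-20 + 0 + 0)) = √(312 - 20) = √292 = 2*√73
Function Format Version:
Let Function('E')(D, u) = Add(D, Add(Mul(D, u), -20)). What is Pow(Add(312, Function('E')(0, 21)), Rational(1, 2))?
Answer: Mul(2, Pow(73, Rational(1, 2))) ≈ 17.088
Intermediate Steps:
Function('E')(D, u) = Add(-20, D, Mul(D, u)) (Function('E')(D, u) = Add(D, Add(-20, Mul(D, u))) = Add(-20, D, Mul(D, u)))
Pow(Add(312, Function('E')(0, 21)), Rational(1, 2)) = Pow(Add(312, Add(-20, 0, Mul(0, 21))), Rational(1, 2)) = Pow(Add(312, Add(-20, 0, 0)), Rational(1, 2)) = Pow(Add(312, -20), Rational(1, 2)) = Pow(292, Rational(1, 2)) = Mul(2, Pow(73, Rational(1, 2)))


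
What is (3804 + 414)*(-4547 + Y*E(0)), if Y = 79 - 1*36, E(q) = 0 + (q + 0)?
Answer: -19179246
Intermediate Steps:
E(q) = q (E(q) = 0 + q = q)
Y = 43 (Y = 79 - 36 = 43)
(3804 + 414)*(-4547 + Y*E(0)) = (3804 + 414)*(-4547 + 43*0) = 4218*(-4547 + 0) = 4218*(-4547) = -19179246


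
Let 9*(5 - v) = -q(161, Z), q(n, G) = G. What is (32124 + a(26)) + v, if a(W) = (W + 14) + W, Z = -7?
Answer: 289748/9 ≈ 32194.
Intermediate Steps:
a(W) = 14 + 2*W (a(W) = (14 + W) + W = 14 + 2*W)
v = 38/9 (v = 5 - (-1)*(-7)/9 = 5 - 1/9*7 = 5 - 7/9 = 38/9 ≈ 4.2222)
(32124 + a(26)) + v = (32124 + (14 + 2*26)) + 38/9 = (32124 + (14 + 52)) + 38/9 = (32124 + 66) + 38/9 = 32190 + 38/9 = 289748/9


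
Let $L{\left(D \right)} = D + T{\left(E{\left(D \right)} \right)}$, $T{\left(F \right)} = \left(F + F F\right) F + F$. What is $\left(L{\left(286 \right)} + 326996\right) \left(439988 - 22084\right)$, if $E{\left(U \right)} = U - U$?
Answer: $136772456928$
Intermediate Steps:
$E{\left(U \right)} = 0$
$T{\left(F \right)} = F + F \left(F + F^{2}\right)$ ($T{\left(F \right)} = \left(F + F^{2}\right) F + F = F \left(F + F^{2}\right) + F = F + F \left(F + F^{2}\right)$)
$L{\left(D \right)} = D$ ($L{\left(D \right)} = D + 0 \left(1 + 0 + 0^{2}\right) = D + 0 \left(1 + 0 + 0\right) = D + 0 \cdot 1 = D + 0 = D$)
$\left(L{\left(286 \right)} + 326996\right) \left(439988 - 22084\right) = \left(286 + 326996\right) \left(439988 - 22084\right) = 327282 \cdot 417904 = 136772456928$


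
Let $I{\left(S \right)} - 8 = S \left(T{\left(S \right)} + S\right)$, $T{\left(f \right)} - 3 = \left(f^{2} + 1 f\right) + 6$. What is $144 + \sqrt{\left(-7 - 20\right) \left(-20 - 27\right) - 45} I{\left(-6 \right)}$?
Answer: $144 - 1140 \sqrt{34} \approx -6503.3$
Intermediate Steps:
$T{\left(f \right)} = 9 + f + f^{2}$ ($T{\left(f \right)} = 3 + \left(\left(f^{2} + 1 f\right) + 6\right) = 3 + \left(\left(f^{2} + f\right) + 6\right) = 3 + \left(\left(f + f^{2}\right) + 6\right) = 3 + \left(6 + f + f^{2}\right) = 9 + f + f^{2}$)
$I{\left(S \right)} = 8 + S \left(9 + S^{2} + 2 S\right)$ ($I{\left(S \right)} = 8 + S \left(\left(9 + S + S^{2}\right) + S\right) = 8 + S \left(9 + S^{2} + 2 S\right)$)
$144 + \sqrt{\left(-7 - 20\right) \left(-20 - 27\right) - 45} I{\left(-6 \right)} = 144 + \sqrt{\left(-7 - 20\right) \left(-20 - 27\right) - 45} \left(8 + \left(-6\right)^{2} - 6 \left(9 - 6 + \left(-6\right)^{2}\right)\right) = 144 + \sqrt{\left(-27\right) \left(-47\right) - 45} \left(8 + 36 - 6 \left(9 - 6 + 36\right)\right) = 144 + \sqrt{1269 - 45} \left(8 + 36 - 234\right) = 144 + \sqrt{1224} \left(8 + 36 - 234\right) = 144 + 6 \sqrt{34} \left(-190\right) = 144 - 1140 \sqrt{34}$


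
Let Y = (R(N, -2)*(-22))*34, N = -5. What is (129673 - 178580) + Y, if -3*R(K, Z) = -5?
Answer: -150461/3 ≈ -50154.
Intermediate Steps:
R(K, Z) = 5/3 (R(K, Z) = -⅓*(-5) = 5/3)
Y = -3740/3 (Y = ((5/3)*(-22))*34 = -110/3*34 = -3740/3 ≈ -1246.7)
(129673 - 178580) + Y = (129673 - 178580) - 3740/3 = -48907 - 3740/3 = -150461/3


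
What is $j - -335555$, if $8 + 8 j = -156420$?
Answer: $\frac{632003}{2} \approx 3.16 \cdot 10^{5}$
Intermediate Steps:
$j = - \frac{39107}{2}$ ($j = -1 + \frac{1}{8} \left(-156420\right) = -1 - \frac{39105}{2} = - \frac{39107}{2} \approx -19554.0$)
$j - -335555 = - \frac{39107}{2} - -335555 = - \frac{39107}{2} + 335555 = \frac{632003}{2}$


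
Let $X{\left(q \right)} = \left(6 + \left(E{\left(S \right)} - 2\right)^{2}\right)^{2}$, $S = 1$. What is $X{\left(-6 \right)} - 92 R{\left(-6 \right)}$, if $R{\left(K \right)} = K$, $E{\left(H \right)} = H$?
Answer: $601$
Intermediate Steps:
$X{\left(q \right)} = 49$ ($X{\left(q \right)} = \left(6 + \left(1 - 2\right)^{2}\right)^{2} = \left(6 + \left(-1\right)^{2}\right)^{2} = \left(6 + 1\right)^{2} = 7^{2} = 49$)
$X{\left(-6 \right)} - 92 R{\left(-6 \right)} = 49 - -552 = 49 + 552 = 601$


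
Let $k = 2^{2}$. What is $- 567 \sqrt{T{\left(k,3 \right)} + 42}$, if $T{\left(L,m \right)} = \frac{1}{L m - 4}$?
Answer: $- \frac{567 \sqrt{674}}{4} \approx -3680.0$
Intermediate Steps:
$k = 4$
$T{\left(L,m \right)} = \frac{1}{-4 + L m}$
$- 567 \sqrt{T{\left(k,3 \right)} + 42} = - 567 \sqrt{\frac{1}{-4 + 4 \cdot 3} + 42} = - 567 \sqrt{\frac{1}{-4 + 12} + 42} = - 567 \sqrt{\frac{1}{8} + 42} = - 567 \sqrt{\frac{337}{8}} = - 567 \frac{\sqrt{674}}{4} = - \frac{567 \sqrt{674}}{4}$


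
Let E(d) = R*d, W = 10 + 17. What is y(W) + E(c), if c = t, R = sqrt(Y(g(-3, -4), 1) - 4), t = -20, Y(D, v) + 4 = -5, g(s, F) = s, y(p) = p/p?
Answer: 1 - 20*I*sqrt(13) ≈ 1.0 - 72.111*I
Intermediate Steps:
W = 27
y(p) = 1
Y(D, v) = -9 (Y(D, v) = -4 - 5 = -9)
R = I*sqrt(13) (R = sqrt(-9 - 4) = sqrt(-13) = I*sqrt(13) ≈ 3.6056*I)
c = -20
E(d) = I*d*sqrt(13) (E(d) = (I*sqrt(13))*d = I*d*sqrt(13))
y(W) + E(c) = 1 + I*(-20)*sqrt(13) = 1 - 20*I*sqrt(13)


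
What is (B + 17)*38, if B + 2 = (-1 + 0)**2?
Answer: 608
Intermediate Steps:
B = -1 (B = -2 + (-1 + 0)**2 = -2 + (-1)**2 = -2 + 1 = -1)
(B + 17)*38 = (-1 + 17)*38 = 16*38 = 608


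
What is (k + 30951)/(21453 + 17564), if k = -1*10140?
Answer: 20811/39017 ≈ 0.53338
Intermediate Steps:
k = -10140
(k + 30951)/(21453 + 17564) = (-10140 + 30951)/(21453 + 17564) = 20811/39017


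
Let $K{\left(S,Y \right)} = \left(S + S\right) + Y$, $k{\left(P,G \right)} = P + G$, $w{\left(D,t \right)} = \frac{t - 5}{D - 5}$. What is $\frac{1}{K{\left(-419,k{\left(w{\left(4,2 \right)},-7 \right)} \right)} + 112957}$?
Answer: $\frac{1}{112115} \approx 8.9194 \cdot 10^{-6}$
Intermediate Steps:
$w{\left(D,t \right)} = \frac{-5 + t}{-5 + D}$
$k{\left(P,G \right)} = G + P$
$K{\left(S,Y \right)} = Y + 2 S$ ($K{\left(S,Y \right)} = 2 S + Y = Y + 2 S$)
$\frac{1}{K{\left(-419,k{\left(w{\left(4,2 \right)},-7 \right)} \right)} + 112957} = \frac{1}{\left(\left(-7 + \frac{-5 + 2}{-5 + 4}\right) + 2 \left(-419\right)\right) + 112957} = \frac{1}{\left(\left(-7 + \frac{1}{-1} \left(-3\right)\right) - 838\right) + 112957} = \frac{1}{\left(\left(-7 - -3\right) - 838\right) + 112957} = \frac{1}{\left(\left(-7 + 3\right) - 838\right) + 112957} = \frac{1}{\left(-4 - 838\right) + 112957} = \frac{1}{-842 + 112957} = \frac{1}{112115}$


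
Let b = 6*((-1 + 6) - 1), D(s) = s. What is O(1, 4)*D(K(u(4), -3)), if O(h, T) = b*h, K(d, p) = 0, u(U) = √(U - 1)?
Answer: 0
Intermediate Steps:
u(U) = √(-1 + U)
b = 24 (b = 6*(5 - 1) = 6*4 = 24)
O(h, T) = 24*h
O(1, 4)*D(K(u(4), -3)) = (24*1)*0 = 24*0 = 0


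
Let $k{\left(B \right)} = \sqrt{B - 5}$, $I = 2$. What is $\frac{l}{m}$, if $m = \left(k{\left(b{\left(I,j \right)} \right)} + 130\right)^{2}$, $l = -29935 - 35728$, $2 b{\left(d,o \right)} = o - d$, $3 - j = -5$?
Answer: $- \frac{65663}{\left(130 + i \sqrt{2}\right)^{2}} \approx -3.884 + 0.084515 i$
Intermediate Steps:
$j = 8$ ($j = 3 - -5 = 3 + 5 = 8$)
$b{\left(d,o \right)} = \frac{o}{2} - \frac{d}{2}$ ($b{\left(d,o \right)} = \frac{o - d}{2} = \frac{o}{2} - \frac{d}{2}$)
$k{\left(B \right)} = \sqrt{-5 + B}$
$l = -65663$ ($l = -29935 - 35728 = -65663$)
$m = \left(130 + i \sqrt{2}\right)^{2}$ ($m = \left(\sqrt{-5 + \left(\frac{1}{2} \cdot 8 - 1\right)} + 130\right)^{2} = \left(\sqrt{-5 + \left(4 - 1\right)} + 130\right)^{2} = \left(\sqrt{-5 + 3} + 130\right)^{2} = \left(\sqrt{-2} + 130\right)^{2} = \left(i \sqrt{2} + 130\right)^{2} = \left(130 + i \sqrt{2}\right)^{2} \approx 16898.0 + 367.7 i$)
$\frac{l}{m} = - \frac{65663}{\left(130 + i \sqrt{2}\right)^{2}}$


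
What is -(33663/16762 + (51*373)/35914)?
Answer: -381959127/150497617 ≈ -2.5380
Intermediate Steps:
-(33663/16762 + (51*373)/35914) = -(33663*(1/16762) + 19023*(1/35914)) = -(33663/16762 + 19023/35914) = -1*381959127/150497617 = -381959127/150497617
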